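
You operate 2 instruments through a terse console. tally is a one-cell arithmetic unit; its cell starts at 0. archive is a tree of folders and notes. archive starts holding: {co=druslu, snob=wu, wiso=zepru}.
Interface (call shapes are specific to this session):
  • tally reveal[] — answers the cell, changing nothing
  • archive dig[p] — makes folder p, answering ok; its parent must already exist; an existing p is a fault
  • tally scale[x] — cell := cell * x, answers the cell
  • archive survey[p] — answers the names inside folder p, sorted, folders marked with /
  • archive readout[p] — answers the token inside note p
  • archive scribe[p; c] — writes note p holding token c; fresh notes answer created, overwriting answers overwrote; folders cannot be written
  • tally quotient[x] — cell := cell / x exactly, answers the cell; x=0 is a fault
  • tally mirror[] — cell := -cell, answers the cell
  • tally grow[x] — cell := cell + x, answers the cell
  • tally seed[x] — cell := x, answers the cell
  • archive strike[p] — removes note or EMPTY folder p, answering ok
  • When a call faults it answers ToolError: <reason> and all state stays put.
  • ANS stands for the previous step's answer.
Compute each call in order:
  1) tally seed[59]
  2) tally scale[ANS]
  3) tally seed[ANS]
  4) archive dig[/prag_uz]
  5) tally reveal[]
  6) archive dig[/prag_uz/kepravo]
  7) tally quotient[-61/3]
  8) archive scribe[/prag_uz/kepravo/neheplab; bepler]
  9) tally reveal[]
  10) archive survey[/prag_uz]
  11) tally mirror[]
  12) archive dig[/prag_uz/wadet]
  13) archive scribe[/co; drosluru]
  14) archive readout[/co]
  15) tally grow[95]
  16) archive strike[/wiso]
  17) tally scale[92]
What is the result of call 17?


Answer: 1493896/61

Derivation:
Now I run tally seed using x=59: 59.
I try tally scale using x=ANS, yielding 3481.
Calling tally seed using x=ANS, yielding 3481.
I try archive dig using p=/prag_uz, — result: ok.
Now I run tally reveal(), yielding 3481.
I call archive dig using p=/prag_uz/kepravo: ok.
Next I call tally quotient using x=-61/3, and get -10443/61.
Using archive scribe using p=/prag_uz/kepravo/neheplab, c=bepler, and get created.
I call tally reveal(), which returns -10443/61.
I call archive survey using p=/prag_uz: [kepravo/].
I run tally mirror(): 10443/61.
I invoke archive dig using p=/prag_uz/wadet, and see ok.
Calling archive scribe using p=/co, c=drosluru, — result: overwrote.
I use archive readout using p=/co: drosluru.
Using tally grow using x=95, and observe 16238/61.
Next I call archive strike using p=/wiso, and observe ok.
Then tally scale using x=92, → 1493896/61.


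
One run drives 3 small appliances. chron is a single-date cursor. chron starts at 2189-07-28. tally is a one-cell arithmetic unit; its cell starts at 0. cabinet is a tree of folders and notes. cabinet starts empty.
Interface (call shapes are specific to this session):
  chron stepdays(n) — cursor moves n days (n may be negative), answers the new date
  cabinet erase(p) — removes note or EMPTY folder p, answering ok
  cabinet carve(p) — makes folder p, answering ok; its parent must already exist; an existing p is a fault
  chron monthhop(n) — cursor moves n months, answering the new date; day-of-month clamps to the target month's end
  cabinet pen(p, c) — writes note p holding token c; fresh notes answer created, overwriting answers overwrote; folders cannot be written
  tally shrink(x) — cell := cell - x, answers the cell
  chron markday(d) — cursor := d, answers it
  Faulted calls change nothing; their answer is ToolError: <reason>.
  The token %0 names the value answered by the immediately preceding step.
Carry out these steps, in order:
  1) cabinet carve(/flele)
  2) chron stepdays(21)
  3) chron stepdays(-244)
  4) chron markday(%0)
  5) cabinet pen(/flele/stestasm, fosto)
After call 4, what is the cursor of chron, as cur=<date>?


→ cabinet carve(p=/flele)
← ok
→ chron stepdays(n=21)
← 2189-08-18
→ chron stepdays(n=-244)
← 2188-12-17
→ chron markday(d=%0)
← 2188-12-17
→ cabinet pen(p=/flele/stestasm, c=fosto)
← created

Answer: cur=2188-12-17


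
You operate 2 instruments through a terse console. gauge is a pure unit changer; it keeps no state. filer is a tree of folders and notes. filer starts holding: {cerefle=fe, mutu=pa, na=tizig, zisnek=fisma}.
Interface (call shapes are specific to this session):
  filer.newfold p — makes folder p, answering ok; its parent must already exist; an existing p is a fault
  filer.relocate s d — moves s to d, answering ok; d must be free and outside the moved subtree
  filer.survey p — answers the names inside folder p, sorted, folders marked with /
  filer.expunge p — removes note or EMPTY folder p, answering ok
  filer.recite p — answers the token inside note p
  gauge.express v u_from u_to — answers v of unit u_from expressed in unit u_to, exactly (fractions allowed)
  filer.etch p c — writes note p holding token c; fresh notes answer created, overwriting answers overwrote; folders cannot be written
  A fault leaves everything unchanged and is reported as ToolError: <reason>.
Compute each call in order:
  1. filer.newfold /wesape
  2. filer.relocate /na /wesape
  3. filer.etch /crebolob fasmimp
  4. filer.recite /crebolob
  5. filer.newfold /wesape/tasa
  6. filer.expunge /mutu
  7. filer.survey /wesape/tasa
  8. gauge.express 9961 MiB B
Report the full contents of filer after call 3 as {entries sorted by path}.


Answer: {cerefle=fe, crebolob=fasmimp, mutu=pa, na=tizig, wesape/, zisnek=fisma}

Derivation:
-> filer.newfold(p: /wesape)
<- ok
-> filer.relocate(s: /na, d: /wesape)
<- ToolError: exists
-> filer.etch(p: /crebolob, c: fasmimp)
<- created
-> filer.recite(p: /crebolob)
<- fasmimp
-> filer.newfold(p: /wesape/tasa)
<- ok
-> filer.expunge(p: /mutu)
<- ok
-> filer.survey(p: /wesape/tasa)
<- []
-> gauge.express(v: 9961, u_from: MiB, u_to: B)
<- 10444865536


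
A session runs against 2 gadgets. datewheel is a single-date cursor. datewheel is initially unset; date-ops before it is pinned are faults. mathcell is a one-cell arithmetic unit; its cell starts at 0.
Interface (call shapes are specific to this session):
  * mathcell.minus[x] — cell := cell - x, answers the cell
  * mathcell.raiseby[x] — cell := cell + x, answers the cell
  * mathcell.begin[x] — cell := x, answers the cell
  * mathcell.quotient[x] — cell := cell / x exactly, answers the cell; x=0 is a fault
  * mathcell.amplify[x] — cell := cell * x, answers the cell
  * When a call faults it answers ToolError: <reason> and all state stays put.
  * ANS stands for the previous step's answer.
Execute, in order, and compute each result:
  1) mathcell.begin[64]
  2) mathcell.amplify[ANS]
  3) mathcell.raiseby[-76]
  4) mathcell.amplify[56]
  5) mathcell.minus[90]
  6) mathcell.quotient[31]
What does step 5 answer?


·→ mathcell.begin(x='64')
·← 64
·→ mathcell.amplify(x='ANS')
·← 4096
·→ mathcell.raiseby(x='-76')
·← 4020
·→ mathcell.amplify(x='56')
·← 225120
·→ mathcell.minus(x='90')
·← 225030
·→ mathcell.quotient(x='31')
·← 225030/31

Answer: 225030


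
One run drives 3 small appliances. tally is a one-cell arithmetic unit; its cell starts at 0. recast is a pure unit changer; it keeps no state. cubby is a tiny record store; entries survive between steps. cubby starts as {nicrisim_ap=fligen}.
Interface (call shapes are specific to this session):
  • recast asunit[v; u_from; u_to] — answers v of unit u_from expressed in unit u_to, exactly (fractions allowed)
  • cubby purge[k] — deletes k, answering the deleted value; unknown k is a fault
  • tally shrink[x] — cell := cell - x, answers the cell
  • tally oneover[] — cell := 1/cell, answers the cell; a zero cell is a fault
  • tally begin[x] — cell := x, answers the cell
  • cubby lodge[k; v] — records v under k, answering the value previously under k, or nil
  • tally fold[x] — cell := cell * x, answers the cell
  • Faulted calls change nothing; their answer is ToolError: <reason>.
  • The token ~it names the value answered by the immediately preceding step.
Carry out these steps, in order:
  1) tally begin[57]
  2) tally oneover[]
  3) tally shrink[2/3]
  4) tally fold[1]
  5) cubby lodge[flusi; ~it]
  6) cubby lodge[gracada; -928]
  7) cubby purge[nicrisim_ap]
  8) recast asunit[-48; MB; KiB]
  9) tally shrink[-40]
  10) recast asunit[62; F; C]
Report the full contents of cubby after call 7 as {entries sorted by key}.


Answer: {flusi=-37/57, gracada=-928}

Derivation:
-> tally begin(x: 57)
<- 57
-> tally oneover()
<- 1/57
-> tally shrink(x: 2/3)
<- -37/57
-> tally fold(x: 1)
<- -37/57
-> cubby lodge(k: flusi, v: ~it)
<- nil
-> cubby lodge(k: gracada, v: -928)
<- nil
-> cubby purge(k: nicrisim_ap)
<- fligen
-> recast asunit(v: -48, u_from: MB, u_to: KiB)
<- -46875
-> tally shrink(x: -40)
<- 2243/57
-> recast asunit(v: 62, u_from: F, u_to: C)
<- 50/3


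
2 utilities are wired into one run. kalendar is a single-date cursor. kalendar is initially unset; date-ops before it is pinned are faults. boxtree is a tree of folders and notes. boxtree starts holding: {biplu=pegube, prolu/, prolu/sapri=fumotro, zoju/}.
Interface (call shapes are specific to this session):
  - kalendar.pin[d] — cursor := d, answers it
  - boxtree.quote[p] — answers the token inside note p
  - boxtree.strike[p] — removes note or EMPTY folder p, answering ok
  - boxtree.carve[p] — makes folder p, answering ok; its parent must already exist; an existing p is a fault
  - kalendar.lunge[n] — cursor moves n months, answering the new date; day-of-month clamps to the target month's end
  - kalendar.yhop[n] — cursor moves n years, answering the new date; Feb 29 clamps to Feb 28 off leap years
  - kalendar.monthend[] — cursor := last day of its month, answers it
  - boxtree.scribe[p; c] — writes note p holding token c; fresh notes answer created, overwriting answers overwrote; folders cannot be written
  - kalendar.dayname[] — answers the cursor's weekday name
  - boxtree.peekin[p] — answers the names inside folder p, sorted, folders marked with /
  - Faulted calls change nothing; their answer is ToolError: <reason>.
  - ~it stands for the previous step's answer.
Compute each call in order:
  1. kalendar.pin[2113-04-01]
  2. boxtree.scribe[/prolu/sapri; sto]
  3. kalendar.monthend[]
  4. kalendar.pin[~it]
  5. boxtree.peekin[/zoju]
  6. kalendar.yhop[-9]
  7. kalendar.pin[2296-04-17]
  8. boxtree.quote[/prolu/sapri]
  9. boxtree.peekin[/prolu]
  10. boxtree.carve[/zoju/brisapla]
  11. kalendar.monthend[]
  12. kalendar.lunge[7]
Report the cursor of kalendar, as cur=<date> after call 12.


>> pin(d→2113-04-01)
<< 2113-04-01
>> scribe(p→/prolu/sapri, c→sto)
<< overwrote
>> monthend()
<< 2113-04-30
>> pin(d→~it)
<< 2113-04-30
>> peekin(p→/zoju)
<< []
>> yhop(n→-9)
<< 2104-04-30
>> pin(d→2296-04-17)
<< 2296-04-17
>> quote(p→/prolu/sapri)
<< sto
>> peekin(p→/prolu)
<< [sapri]
>> carve(p→/zoju/brisapla)
<< ok
>> monthend()
<< 2296-04-30
>> lunge(n→7)
<< 2296-11-30

Answer: cur=2296-11-30


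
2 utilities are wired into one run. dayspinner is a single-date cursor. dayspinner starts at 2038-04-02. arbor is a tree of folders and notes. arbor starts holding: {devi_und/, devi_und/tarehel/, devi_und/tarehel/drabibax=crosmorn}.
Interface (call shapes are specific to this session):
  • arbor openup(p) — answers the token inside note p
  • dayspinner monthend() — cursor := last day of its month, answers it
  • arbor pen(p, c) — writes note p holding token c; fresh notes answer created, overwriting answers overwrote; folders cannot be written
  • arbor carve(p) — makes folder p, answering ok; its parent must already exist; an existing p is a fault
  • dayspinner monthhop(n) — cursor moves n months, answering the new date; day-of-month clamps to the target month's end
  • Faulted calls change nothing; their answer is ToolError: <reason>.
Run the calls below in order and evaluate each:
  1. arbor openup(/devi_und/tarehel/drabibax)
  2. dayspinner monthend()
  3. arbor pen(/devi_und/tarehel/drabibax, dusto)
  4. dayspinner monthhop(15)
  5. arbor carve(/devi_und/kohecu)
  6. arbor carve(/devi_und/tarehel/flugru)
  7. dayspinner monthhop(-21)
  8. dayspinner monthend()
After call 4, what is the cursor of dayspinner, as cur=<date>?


;; arbor openup(p='/devi_und/tarehel/drabibax') => crosmorn
;; dayspinner monthend() => 2038-04-30
;; arbor pen(p='/devi_und/tarehel/drabibax', c='dusto') => overwrote
;; dayspinner monthhop(n='15') => 2039-07-30
;; arbor carve(p='/devi_und/kohecu') => ok
;; arbor carve(p='/devi_und/tarehel/flugru') => ok
;; dayspinner monthhop(n='-21') => 2037-10-30
;; dayspinner monthend() => 2037-10-31

Answer: cur=2039-07-30


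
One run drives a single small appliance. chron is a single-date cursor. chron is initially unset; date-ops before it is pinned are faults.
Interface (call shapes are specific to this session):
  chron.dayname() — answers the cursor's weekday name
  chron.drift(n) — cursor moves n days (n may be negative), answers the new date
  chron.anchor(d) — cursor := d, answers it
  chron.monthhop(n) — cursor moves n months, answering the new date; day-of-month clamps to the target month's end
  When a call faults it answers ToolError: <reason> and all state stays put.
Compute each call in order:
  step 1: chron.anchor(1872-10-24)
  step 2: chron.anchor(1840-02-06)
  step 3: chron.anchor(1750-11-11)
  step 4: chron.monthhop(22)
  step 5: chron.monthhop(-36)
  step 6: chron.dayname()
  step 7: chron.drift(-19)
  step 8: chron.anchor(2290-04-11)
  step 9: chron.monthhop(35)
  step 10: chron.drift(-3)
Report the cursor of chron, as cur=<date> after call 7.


Answer: cur=1749-08-23

Derivation:
> anchor d='1872-10-24'
[out] 1872-10-24
> anchor d='1840-02-06'
[out] 1840-02-06
> anchor d='1750-11-11'
[out] 1750-11-11
> monthhop n='22'
[out] 1752-09-11
> monthhop n='-36'
[out] 1749-09-11
> dayname
[out] Thursday
> drift n='-19'
[out] 1749-08-23
> anchor d='2290-04-11'
[out] 2290-04-11
> monthhop n='35'
[out] 2293-03-11
> drift n='-3'
[out] 2293-03-08


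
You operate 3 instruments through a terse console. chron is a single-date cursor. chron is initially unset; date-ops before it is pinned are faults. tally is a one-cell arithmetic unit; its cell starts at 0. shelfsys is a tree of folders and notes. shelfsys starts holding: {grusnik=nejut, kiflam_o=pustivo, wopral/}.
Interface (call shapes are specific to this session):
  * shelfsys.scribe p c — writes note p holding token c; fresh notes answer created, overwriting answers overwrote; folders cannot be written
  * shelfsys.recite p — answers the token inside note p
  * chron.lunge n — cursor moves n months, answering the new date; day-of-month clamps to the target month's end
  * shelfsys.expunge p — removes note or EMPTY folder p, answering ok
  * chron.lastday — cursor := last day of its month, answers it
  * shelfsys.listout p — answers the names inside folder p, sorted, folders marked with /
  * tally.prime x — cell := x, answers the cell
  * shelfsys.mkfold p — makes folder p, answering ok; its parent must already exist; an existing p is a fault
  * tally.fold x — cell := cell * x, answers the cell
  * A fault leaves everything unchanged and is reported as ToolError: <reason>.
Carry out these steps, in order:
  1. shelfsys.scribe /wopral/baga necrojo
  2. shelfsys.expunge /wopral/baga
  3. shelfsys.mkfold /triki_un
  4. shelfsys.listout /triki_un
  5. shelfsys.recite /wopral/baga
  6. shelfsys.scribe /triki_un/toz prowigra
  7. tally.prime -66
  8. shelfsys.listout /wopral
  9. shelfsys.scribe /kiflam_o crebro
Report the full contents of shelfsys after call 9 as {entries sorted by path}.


> shelfsys.scribe /wopral/baga necrojo
= created
> shelfsys.expunge /wopral/baga
= ok
> shelfsys.mkfold /triki_un
= ok
> shelfsys.listout /triki_un
= []
> shelfsys.recite /wopral/baga
= ToolError: not found
> shelfsys.scribe /triki_un/toz prowigra
= created
> tally.prime -66
= -66
> shelfsys.listout /wopral
= []
> shelfsys.scribe /kiflam_o crebro
= overwrote

Answer: {grusnik=nejut, kiflam_o=crebro, triki_un/, triki_un/toz=prowigra, wopral/}


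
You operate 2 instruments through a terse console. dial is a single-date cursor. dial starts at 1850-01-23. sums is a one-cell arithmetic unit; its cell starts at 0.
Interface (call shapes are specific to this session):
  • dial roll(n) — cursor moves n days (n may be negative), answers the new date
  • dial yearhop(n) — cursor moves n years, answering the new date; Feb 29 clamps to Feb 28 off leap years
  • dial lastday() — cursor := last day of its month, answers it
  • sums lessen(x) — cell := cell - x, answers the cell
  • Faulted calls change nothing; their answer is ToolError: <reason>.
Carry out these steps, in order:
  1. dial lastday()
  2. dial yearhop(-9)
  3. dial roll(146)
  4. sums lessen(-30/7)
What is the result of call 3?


Answer: 1841-06-26

Derivation:
I try dial lastday(), and observe 1850-01-31.
I try dial yearhop with n='-9', which returns 1841-01-31.
Then dial roll with n='146', and get 1841-06-26.
I invoke sums lessen with x='-30/7', and get 30/7.


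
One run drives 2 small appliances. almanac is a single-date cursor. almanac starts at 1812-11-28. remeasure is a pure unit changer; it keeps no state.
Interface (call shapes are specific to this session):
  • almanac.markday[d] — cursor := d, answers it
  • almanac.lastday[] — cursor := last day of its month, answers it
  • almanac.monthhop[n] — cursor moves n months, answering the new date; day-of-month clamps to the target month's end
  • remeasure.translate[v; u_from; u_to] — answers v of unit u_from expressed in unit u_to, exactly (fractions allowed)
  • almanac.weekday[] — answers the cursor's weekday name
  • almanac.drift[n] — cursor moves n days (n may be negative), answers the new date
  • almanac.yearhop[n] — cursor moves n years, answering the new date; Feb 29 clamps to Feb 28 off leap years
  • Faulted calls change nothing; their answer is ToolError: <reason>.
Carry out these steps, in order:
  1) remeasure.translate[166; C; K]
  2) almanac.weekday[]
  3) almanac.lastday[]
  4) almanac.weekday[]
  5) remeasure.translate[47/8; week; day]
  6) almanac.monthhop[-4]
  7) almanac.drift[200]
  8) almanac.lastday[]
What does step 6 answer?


Answer: 1812-07-30

Derivation:
% 1. translate(v='166', u_from='C', u_to='K') ~> 8783/20
% 2. weekday() ~> Saturday
% 3. lastday() ~> 1812-11-30
% 4. weekday() ~> Monday
% 5. translate(v='47/8', u_from='week', u_to='day') ~> 329/8
% 6. monthhop(n='-4') ~> 1812-07-30
% 7. drift(n='200') ~> 1813-02-15
% 8. lastday() ~> 1813-02-28


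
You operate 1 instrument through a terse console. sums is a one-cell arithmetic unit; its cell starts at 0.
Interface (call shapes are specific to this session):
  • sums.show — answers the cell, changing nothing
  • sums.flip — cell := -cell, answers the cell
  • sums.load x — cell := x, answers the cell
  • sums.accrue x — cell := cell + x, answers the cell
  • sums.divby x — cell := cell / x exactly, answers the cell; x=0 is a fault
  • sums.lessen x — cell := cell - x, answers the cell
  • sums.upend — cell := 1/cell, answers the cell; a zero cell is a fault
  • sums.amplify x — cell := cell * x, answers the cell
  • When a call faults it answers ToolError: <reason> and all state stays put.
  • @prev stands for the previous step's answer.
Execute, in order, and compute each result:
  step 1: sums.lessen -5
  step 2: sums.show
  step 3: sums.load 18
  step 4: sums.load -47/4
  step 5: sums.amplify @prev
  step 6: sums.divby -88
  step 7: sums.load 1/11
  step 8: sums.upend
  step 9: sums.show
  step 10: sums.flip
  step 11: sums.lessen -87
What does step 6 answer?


==> sums.lessen(x='-5')
<== 5
==> sums.show()
<== 5
==> sums.load(x='18')
<== 18
==> sums.load(x='-47/4')
<== -47/4
==> sums.amplify(x='@prev')
<== 2209/16
==> sums.divby(x='-88')
<== -2209/1408
==> sums.load(x='1/11')
<== 1/11
==> sums.upend()
<== 11
==> sums.show()
<== 11
==> sums.flip()
<== -11
==> sums.lessen(x='-87')
<== 76

Answer: -2209/1408


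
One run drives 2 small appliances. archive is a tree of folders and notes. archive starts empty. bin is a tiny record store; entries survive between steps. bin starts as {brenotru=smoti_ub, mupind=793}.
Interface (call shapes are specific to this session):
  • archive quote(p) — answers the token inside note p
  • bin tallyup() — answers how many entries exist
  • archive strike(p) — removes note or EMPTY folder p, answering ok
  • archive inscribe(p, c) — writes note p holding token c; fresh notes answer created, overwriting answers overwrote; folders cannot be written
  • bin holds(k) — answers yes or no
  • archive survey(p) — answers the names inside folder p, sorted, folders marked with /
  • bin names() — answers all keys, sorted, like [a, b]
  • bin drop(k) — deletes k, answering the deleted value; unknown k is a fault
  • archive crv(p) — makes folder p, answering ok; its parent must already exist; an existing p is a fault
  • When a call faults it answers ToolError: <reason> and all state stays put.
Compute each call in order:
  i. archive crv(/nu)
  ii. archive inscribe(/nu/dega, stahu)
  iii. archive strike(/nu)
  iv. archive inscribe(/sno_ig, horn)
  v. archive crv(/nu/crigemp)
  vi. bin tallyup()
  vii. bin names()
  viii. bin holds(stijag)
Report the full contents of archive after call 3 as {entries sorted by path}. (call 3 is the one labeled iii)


Act: archive crv[/nu]
Obs: ok
Act: archive inscribe[/nu/dega; stahu]
Obs: created
Act: archive strike[/nu]
Obs: ToolError: not empty
Act: archive inscribe[/sno_ig; horn]
Obs: created
Act: archive crv[/nu/crigemp]
Obs: ok
Act: bin tallyup[]
Obs: 2
Act: bin names[]
Obs: [brenotru, mupind]
Act: bin holds[stijag]
Obs: no

Answer: {nu/, nu/dega=stahu}


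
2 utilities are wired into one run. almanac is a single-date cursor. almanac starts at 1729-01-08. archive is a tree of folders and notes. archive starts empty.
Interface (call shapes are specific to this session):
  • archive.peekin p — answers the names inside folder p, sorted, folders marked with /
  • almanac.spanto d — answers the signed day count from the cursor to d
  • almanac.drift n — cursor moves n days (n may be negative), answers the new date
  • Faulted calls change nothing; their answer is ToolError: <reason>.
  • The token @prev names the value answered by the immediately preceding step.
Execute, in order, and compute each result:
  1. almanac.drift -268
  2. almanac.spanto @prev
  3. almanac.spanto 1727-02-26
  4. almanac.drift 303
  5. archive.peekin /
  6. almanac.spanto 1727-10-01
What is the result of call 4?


> drift n: -268
= 1728-04-15
> spanto d: @prev
= 0
> spanto d: 1727-02-26
= -414
> drift n: 303
= 1729-02-12
> peekin p: /
= []
> spanto d: 1727-10-01
= -500

Answer: 1729-02-12


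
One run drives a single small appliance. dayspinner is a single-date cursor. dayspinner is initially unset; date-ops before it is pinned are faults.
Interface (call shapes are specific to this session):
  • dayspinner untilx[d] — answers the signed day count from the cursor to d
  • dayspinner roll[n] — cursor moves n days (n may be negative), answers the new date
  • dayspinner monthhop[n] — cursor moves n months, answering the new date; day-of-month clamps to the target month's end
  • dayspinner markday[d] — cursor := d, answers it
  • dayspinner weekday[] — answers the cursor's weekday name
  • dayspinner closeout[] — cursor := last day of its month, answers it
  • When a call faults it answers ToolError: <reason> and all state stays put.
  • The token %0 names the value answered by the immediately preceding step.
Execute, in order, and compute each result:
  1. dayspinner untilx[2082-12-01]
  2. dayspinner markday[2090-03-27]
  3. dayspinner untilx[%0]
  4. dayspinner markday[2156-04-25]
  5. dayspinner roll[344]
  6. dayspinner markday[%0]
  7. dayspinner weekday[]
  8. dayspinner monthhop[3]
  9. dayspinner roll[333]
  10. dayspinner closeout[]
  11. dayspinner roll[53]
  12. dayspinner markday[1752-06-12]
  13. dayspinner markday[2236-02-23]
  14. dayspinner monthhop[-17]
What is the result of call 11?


Answer: 2158-08-22

Derivation:
>> dayspinner untilx(d: 2082-12-01)
<< ToolError: no date set
>> dayspinner markday(d: 2090-03-27)
<< 2090-03-27
>> dayspinner untilx(d: %0)
<< 0
>> dayspinner markday(d: 2156-04-25)
<< 2156-04-25
>> dayspinner roll(n: 344)
<< 2157-04-04
>> dayspinner markday(d: %0)
<< 2157-04-04
>> dayspinner weekday()
<< Monday
>> dayspinner monthhop(n: 3)
<< 2157-07-04
>> dayspinner roll(n: 333)
<< 2158-06-02
>> dayspinner closeout()
<< 2158-06-30
>> dayspinner roll(n: 53)
<< 2158-08-22
>> dayspinner markday(d: 1752-06-12)
<< 1752-06-12
>> dayspinner markday(d: 2236-02-23)
<< 2236-02-23
>> dayspinner monthhop(n: -17)
<< 2234-09-23


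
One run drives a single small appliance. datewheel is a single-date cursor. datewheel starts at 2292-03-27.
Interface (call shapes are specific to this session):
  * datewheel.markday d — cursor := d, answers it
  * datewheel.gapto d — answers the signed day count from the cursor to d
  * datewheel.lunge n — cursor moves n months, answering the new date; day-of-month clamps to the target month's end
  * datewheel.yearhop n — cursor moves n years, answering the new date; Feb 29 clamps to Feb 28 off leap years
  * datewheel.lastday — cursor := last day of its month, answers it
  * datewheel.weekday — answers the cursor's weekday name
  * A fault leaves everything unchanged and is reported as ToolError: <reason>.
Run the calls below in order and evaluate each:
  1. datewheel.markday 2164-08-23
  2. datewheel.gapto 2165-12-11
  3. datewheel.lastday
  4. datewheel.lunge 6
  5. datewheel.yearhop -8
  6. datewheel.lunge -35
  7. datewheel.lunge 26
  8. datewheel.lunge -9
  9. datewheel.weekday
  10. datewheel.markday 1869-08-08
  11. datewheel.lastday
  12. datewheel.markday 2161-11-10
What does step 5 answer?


Answer: 2157-02-28

Derivation:
Invoking datewheel.markday(d: 2164-08-23), and observe 2164-08-23.
I invoke datewheel.gapto(d: 2165-12-11), → 475.
Now I run datewheel.lastday(), which returns 2164-08-31.
I invoke datewheel.lunge(n: 6), → 2165-02-28.
Next I call datewheel.yearhop(n: -8), yielding 2157-02-28.
I invoke datewheel.lunge(n: -35), and observe 2154-03-28.
Invoking datewheel.lunge(n: 26), giving 2156-05-28.
Now I run datewheel.lunge(n: -9), and see 2155-08-28.
I run datewheel.weekday(), yielding Thursday.
I invoke datewheel.markday(d: 1869-08-08): 1869-08-08.
Calling datewheel.lastday(), — result: 1869-08-31.
Now I run datewheel.markday(d: 2161-11-10): 2161-11-10.


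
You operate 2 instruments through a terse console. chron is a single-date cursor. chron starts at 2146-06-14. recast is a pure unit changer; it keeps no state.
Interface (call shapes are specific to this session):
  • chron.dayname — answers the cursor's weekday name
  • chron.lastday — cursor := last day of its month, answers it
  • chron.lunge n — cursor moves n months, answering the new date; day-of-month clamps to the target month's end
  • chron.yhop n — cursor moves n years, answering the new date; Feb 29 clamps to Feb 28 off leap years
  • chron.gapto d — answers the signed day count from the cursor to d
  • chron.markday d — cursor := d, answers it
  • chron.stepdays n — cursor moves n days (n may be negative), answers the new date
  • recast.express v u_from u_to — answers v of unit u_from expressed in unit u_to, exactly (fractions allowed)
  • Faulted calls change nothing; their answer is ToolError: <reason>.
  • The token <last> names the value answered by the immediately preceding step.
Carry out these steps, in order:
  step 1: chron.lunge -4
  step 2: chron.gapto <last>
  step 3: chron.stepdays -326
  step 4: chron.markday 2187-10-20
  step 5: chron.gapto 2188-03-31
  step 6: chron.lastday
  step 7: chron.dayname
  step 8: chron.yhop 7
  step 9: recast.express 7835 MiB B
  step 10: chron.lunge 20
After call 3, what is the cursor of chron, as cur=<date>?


==> chron.lunge(n='-4')
<== 2146-02-14
==> chron.gapto(d='<last>')
<== 0
==> chron.stepdays(n='-326')
<== 2145-03-25
==> chron.markday(d='2187-10-20')
<== 2187-10-20
==> chron.gapto(d='2188-03-31')
<== 163
==> chron.lastday()
<== 2187-10-31
==> chron.dayname()
<== Wednesday
==> chron.yhop(n='7')
<== 2194-10-31
==> recast.express(v='7835', u_from='MiB', u_to='B')
<== 8215592960
==> chron.lunge(n='20')
<== 2196-06-30

Answer: cur=2145-03-25


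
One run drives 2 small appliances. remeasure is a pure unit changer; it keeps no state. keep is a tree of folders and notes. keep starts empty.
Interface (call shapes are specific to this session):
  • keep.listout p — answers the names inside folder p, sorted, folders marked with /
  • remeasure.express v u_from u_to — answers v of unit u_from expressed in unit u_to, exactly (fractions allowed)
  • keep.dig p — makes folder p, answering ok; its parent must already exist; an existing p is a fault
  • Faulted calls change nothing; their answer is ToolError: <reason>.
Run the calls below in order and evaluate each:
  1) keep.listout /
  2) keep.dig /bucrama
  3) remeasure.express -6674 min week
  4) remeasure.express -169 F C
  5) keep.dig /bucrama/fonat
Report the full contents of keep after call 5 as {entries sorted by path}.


Answer: {bucrama/, bucrama/fonat/}

Derivation:
Using keep.listout on p=/, which returns [].
I invoke keep.dig on p=/bucrama, → ok.
Then remeasure.express on v=-6674, u_from=min, u_to=week, giving -3337/5040.
I call remeasure.express on v=-169, u_from=F, u_to=C, giving -335/3.
I invoke keep.dig on p=/bucrama/fonat, and see ok.


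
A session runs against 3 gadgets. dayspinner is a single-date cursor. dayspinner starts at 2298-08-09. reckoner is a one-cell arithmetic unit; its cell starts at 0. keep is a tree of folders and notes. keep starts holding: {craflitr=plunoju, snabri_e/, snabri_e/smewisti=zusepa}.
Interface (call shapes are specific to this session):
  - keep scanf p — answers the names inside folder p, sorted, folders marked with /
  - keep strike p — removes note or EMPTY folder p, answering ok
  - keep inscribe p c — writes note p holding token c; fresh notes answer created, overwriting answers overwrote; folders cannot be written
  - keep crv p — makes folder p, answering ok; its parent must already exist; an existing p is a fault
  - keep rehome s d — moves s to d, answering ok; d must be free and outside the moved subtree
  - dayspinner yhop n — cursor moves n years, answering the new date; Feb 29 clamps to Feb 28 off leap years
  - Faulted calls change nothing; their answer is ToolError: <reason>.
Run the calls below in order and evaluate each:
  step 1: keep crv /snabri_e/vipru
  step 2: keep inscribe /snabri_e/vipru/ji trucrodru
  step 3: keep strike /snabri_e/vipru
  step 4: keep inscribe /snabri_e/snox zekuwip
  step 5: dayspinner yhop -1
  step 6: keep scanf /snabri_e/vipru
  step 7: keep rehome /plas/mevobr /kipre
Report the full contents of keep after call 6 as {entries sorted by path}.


Answer: {craflitr=plunoju, snabri_e/, snabri_e/smewisti=zusepa, snabri_e/snox=zekuwip, snabri_e/vipru/, snabri_e/vipru/ji=trucrodru}

Derivation:
>>> keep crv p=/snabri_e/vipru
:: ok
>>> keep inscribe p=/snabri_e/vipru/ji c=trucrodru
:: created
>>> keep strike p=/snabri_e/vipru
:: ToolError: not empty
>>> keep inscribe p=/snabri_e/snox c=zekuwip
:: created
>>> dayspinner yhop n=-1
:: 2297-08-09
>>> keep scanf p=/snabri_e/vipru
:: [ji]
>>> keep rehome s=/plas/mevobr d=/kipre
:: ToolError: not found


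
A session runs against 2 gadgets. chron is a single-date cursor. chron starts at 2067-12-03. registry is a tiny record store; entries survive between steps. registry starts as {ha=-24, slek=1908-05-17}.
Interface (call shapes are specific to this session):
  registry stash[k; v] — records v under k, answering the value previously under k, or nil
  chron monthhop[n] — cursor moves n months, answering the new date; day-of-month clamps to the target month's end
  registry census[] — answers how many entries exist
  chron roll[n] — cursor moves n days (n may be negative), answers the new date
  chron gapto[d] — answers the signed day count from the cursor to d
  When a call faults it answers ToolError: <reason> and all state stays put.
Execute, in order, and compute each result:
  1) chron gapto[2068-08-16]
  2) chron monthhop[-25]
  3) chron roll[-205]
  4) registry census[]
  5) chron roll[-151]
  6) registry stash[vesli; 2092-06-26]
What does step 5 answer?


Answer: 2064-11-12

Derivation:
Act: chron gapto[2068-08-16]
Obs: 257
Act: chron monthhop[-25]
Obs: 2065-11-03
Act: chron roll[-205]
Obs: 2065-04-12
Act: registry census[]
Obs: 2
Act: chron roll[-151]
Obs: 2064-11-12
Act: registry stash[vesli; 2092-06-26]
Obs: nil


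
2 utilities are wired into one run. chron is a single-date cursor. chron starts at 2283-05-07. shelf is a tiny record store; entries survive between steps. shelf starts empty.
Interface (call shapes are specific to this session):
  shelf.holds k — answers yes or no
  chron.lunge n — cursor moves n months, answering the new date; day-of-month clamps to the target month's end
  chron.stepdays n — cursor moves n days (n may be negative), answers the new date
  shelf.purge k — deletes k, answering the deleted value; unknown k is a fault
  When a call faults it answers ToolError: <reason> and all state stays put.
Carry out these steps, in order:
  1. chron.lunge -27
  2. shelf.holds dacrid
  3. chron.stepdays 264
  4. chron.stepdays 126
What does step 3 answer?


Answer: 2281-10-29

Derivation:
Now I run chron.lunge(n=-27), — result: 2281-02-07.
I use shelf.holds(k=dacrid), and get no.
I try chron.stepdays(n=264), — result: 2281-10-29.
Invoking chron.stepdays(n=126): 2282-03-04.


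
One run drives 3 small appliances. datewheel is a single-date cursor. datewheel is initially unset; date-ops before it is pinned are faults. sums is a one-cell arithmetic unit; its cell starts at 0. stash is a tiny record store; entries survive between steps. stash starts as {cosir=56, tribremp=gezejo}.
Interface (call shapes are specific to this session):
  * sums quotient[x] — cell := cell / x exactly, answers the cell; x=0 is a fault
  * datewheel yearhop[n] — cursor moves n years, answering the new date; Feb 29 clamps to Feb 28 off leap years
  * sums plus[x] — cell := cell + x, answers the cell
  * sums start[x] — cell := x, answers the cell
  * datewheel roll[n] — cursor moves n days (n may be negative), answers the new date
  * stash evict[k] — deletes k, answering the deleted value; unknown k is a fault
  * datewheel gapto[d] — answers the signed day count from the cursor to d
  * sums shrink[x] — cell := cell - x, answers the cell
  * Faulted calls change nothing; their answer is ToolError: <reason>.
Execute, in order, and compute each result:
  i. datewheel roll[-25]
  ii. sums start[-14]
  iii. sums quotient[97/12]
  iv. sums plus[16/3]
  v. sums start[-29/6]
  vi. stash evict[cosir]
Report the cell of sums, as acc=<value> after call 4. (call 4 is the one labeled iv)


-> datewheel roll(n='-25')
<- ToolError: no date set
-> sums start(x='-14')
<- -14
-> sums quotient(x='97/12')
<- -168/97
-> sums plus(x='16/3')
<- 1048/291
-> sums start(x='-29/6')
<- -29/6
-> stash evict(k='cosir')
<- 56

Answer: acc=1048/291


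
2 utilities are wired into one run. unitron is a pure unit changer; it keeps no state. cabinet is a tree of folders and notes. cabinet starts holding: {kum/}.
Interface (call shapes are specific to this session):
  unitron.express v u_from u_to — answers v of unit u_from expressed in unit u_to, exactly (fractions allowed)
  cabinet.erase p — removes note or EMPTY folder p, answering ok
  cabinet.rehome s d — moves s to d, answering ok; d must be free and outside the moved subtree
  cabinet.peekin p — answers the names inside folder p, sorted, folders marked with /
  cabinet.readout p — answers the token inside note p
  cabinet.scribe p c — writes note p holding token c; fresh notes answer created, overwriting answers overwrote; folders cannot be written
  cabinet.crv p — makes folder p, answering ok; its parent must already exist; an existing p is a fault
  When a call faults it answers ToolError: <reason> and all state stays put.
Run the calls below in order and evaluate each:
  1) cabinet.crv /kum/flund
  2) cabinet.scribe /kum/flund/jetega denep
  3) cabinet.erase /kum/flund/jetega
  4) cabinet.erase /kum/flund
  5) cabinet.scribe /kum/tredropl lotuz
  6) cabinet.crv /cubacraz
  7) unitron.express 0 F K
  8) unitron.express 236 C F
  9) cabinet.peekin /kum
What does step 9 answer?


==> crv(p='/kum/flund')
<== ok
==> scribe(p='/kum/flund/jetega', c='denep')
<== created
==> erase(p='/kum/flund/jetega')
<== ok
==> erase(p='/kum/flund')
<== ok
==> scribe(p='/kum/tredropl', c='lotuz')
<== created
==> crv(p='/cubacraz')
<== ok
==> express(v='0', u_from='F', u_to='K')
<== 45967/180
==> express(v='236', u_from='C', u_to='F')
<== 2284/5
==> peekin(p='/kum')
<== [tredropl]

Answer: [tredropl]


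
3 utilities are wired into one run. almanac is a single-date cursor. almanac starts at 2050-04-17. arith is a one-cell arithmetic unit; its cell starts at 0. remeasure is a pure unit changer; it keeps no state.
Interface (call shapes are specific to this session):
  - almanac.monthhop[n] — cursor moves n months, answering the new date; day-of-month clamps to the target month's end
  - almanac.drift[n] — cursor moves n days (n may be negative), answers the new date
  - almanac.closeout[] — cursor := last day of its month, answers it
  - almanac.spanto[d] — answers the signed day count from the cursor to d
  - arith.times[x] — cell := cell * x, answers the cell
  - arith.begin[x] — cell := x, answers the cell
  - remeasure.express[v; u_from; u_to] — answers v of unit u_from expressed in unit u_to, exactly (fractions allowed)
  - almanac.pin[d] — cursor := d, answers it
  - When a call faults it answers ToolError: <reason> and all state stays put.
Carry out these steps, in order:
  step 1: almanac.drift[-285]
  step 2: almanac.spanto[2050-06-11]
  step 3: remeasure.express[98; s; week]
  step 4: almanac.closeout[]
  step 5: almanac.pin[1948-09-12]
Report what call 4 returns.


! almanac.drift(n=-285) -> 2049-07-06
! almanac.spanto(d=2050-06-11) -> 340
! remeasure.express(v=98, u_from=s, u_to=week) -> 7/43200
! almanac.closeout() -> 2049-07-31
! almanac.pin(d=1948-09-12) -> 1948-09-12

Answer: 2049-07-31


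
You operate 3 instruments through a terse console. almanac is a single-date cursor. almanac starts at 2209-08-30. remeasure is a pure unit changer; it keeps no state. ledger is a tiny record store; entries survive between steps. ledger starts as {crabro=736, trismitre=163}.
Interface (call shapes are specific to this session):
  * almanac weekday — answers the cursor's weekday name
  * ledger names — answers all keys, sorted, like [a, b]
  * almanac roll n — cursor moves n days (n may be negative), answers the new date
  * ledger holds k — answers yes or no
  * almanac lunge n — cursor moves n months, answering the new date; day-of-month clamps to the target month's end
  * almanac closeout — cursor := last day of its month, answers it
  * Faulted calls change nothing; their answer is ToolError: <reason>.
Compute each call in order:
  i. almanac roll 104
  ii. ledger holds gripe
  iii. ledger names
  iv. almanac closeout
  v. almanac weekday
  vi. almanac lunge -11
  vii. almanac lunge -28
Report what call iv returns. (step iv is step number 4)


>>> almanac roll n='104'
= 2209-12-12
>>> ledger holds k='gripe'
= no
>>> ledger names
= [crabro, trismitre]
>>> almanac closeout
= 2209-12-31
>>> almanac weekday
= Sunday
>>> almanac lunge n='-11'
= 2209-01-31
>>> almanac lunge n='-28'
= 2206-09-30

Answer: 2209-12-31


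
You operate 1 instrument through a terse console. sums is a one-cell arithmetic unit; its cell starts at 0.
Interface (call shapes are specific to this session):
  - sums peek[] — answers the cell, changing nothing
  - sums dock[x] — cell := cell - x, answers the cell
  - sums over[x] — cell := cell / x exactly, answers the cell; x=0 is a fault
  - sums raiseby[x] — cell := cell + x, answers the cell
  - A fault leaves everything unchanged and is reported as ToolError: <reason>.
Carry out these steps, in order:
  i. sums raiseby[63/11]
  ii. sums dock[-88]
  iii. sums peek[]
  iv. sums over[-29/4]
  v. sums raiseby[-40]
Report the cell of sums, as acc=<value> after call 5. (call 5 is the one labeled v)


Answer: acc=-16884/319

Derivation:
% sums raiseby x='63/11'
[out] 63/11
% sums dock x='-88'
[out] 1031/11
% sums peek
[out] 1031/11
% sums over x='-29/4'
[out] -4124/319
% sums raiseby x='-40'
[out] -16884/319
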